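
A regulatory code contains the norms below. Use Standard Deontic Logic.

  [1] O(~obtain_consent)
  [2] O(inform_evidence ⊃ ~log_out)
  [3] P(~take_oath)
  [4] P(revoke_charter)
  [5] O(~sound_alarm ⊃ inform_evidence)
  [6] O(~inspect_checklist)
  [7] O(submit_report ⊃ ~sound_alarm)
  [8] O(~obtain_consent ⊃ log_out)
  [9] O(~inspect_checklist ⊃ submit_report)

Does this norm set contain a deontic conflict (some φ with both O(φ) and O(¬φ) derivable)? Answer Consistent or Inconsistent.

From premise 6 we have O(~inspect_checklist).
With premise 9, O(~inspect_checklist ⊃ submit_report), the K-axiom yields O(submit_report).
Premise 7 is O(submit_report ⊃ ~sound_alarm); since O(submit_report), deontic closure gives O(~sound_alarm).
Premise 5 is O(~sound_alarm ⊃ inform_evidence); since O(~sound_alarm), deontic closure gives O(inform_evidence).
From O(inform_evidence) and premise 2, O(inform_evidence ⊃ ~log_out), we obtain O(~log_out).
The contrapositive of premise 8 (O(~obtain_consent ⊃ log_out)) is O(~log_out ⊃ obtain_consent), and O(~log_out) is already established, so O(obtain_consent).
But premise 1 directly asserts O(~obtain_consent).
We now have both O(obtain_consent) and O(~obtain_consent) — obtain_consent is simultaneously obligatory and forbidden, violating the D-axiom.

Inconsistent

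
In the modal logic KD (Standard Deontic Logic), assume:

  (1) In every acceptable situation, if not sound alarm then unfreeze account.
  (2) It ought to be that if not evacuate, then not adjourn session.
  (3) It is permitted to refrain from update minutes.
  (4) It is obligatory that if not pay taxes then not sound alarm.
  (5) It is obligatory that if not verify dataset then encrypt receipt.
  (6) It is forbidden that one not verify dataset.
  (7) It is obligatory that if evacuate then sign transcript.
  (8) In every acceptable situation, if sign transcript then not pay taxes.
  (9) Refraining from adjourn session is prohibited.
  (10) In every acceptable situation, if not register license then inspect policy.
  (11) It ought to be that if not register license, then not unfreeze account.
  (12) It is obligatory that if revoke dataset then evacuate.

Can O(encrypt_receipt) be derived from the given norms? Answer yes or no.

No

Premise 5 is O(¬verify_dataset → encrypt_receipt), but O(¬verify_dataset) is not derivable from the premises, so it does not yield O(encrypt_receipt).
No other premise forces O(encrypt_receipt). An ideal world satisfying every premise can still have encrypt_receipt false, so O(encrypt_receipt) is not derivable.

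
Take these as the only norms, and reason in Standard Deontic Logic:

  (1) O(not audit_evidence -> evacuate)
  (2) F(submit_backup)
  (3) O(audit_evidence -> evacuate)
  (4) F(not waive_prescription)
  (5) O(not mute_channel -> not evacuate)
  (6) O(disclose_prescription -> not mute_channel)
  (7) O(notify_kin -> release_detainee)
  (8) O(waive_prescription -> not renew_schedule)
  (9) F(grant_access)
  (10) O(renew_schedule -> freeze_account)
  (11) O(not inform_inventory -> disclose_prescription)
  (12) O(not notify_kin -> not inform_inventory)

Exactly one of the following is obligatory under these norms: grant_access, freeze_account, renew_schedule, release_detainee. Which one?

release_detainee

Premises 1 and 3 cover both cases: O(not audit_evidence -> evacuate) and O(audit_evidence -> evacuate). Since not audit_evidence ∨ audit_evidence is a tautology, O(evacuate) follows.
Premise 5, O(not mute_channel -> not evacuate), contraposes to O(evacuate -> mute_channel); with O(evacuate) we get O(mute_channel).
The contrapositive of premise 6 (O(disclose_prescription -> not mute_channel)) is O(mute_channel -> not disclose_prescription), and O(mute_channel) is already established, so O(not disclose_prescription).
The contrapositive of premise 11 (O(not inform_inventory -> disclose_prescription)) is O(not disclose_prescription -> inform_inventory), and O(not disclose_prescription) is already established, so O(inform_inventory).
Premise 12 is O(not notify_kin -> not inform_inventory); contrapositively O(inform_inventory -> notify_kin). Since O(inform_inventory) holds, K gives O(notify_kin).
With premise 7, O(notify_kin -> release_detainee), the K-axiom yields O(release_detainee).
So O(release_detainee) holds — release_detainee is obligatory. None of the other listed options is made obligatory by any chain of premises.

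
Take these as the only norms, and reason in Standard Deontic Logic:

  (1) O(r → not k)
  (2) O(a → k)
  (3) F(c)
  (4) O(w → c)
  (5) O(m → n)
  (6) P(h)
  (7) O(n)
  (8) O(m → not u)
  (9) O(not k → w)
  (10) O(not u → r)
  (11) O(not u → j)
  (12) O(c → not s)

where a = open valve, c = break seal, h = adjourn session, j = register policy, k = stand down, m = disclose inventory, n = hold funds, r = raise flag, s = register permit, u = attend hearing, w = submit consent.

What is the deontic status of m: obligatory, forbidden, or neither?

Forbidden

Premise 3 is F(c), i.e. O(not c).
Premise 4, O(w → c), contraposes to O(not c → not w); with O(not c) we get O(not w).
Premise 9, O(not k → w), contraposes to O(not w → k); with O(not w) we get O(k).
Premise 1, O(r → not k), contraposes to O(k → not r); with O(k) we get O(not r).
The contrapositive of premise 10 (O(not u → r)) is O(not r → u), and O(not r) is already established, so O(u).
Premise 8, O(m → not u), contraposes to O(u → not m); with O(u) we get O(not m).
Premises 2, 5, 6, 7, 11, 12 do not contribute to this derivation.
Thus O(not m), which is F(m): m is forbidden.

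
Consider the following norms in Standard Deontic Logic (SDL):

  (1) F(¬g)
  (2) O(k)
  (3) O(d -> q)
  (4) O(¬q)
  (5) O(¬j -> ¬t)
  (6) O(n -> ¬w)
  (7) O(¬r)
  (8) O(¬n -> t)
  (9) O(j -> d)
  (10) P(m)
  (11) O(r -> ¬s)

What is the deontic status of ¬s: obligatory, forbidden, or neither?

Neither

Premise 11 is O(r -> ¬s), but O(r) is not derivable from the premises, so it does not yield O(¬s).
No premise or chain of K-axiom applications forces O(¬s), and none forces O(s). So ¬s is neither obligatory nor forbidden under these norms.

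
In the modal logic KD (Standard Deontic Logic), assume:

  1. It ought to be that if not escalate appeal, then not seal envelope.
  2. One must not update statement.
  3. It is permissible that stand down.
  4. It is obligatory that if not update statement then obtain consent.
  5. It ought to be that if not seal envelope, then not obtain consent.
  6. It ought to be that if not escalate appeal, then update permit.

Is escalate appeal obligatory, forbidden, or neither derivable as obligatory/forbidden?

Premise 2, F(update_statement), is equivalent to O(¬update_statement).
With premise 4, O(¬update_statement → obtain_consent), the K-axiom yields O(obtain_consent).
The contrapositive of premise 5 (O(¬seal_envelope → ¬obtain_consent)) is O(obtain_consent → seal_envelope), and O(obtain_consent) is already established, so O(seal_envelope).
The contrapositive of premise 1 (O(¬escalate_appeal → ¬seal_envelope)) is O(seal_envelope → escalate_appeal), and O(seal_envelope) is already established, so O(escalate_appeal).
Premises 3, 6 do not contribute to this derivation.
Hence escalate_appeal is obligatory.

Obligatory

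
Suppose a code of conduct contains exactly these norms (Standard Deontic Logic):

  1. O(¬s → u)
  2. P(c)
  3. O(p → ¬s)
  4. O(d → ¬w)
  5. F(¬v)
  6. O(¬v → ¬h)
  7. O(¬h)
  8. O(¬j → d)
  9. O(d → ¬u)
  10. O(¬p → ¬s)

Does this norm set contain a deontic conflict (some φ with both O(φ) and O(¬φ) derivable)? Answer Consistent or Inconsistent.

Premise 6 is O(¬v → ¬h); even if O(¬h) held, inferring O(¬v) would be affirming the consequent — invalid.
So O(¬v) is not derivable, and the apparent clash with O(v) does not arise.
A world satisfying every obligation exists (e.g. c=false, d=false, h=false, j=true, p=false, s=false, u=true, v=true, w=false); no atom is both obligatory and forbidden, so the set is consistent.

Consistent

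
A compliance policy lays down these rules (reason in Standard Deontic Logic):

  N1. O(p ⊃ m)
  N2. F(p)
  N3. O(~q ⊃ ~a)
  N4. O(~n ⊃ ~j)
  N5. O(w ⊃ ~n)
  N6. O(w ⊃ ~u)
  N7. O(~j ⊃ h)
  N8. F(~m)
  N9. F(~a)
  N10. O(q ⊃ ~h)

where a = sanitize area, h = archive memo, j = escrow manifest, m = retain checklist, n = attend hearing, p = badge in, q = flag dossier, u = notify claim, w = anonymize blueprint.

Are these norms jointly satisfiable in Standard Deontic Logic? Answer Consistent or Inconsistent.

Premise 1 is O(p ⊃ m); even if O(m) held, inferring O(p) would be affirming the consequent — invalid.
So O(p) is not derivable, and the apparent clash with O(~p) does not arise.
A world satisfying every obligation exists (e.g. a=true, h=false, j=true, m=true, n=true, p=false, q=true, u=false, w=false); no atom is both obligatory and forbidden, so the set is consistent.

Consistent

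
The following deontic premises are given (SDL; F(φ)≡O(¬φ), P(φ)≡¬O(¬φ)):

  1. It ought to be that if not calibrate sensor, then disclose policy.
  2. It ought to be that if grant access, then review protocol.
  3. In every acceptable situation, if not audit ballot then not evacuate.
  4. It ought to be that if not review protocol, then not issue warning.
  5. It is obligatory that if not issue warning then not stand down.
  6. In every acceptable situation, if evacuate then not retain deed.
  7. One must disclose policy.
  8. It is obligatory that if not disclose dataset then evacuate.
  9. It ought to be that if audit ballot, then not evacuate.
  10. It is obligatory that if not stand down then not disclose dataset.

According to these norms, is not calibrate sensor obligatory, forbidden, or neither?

Premise 1 is O(¬calibrate_sensor → disclose_policy); even if O(disclose_policy) held, inferring O(¬calibrate_sensor) would be affirming the consequent — invalid.
No premise or chain of K-axiom applications forces O(¬calibrate_sensor), and none forces O(calibrate_sensor). So ¬calibrate_sensor is neither obligatory nor forbidden under these norms.

Neither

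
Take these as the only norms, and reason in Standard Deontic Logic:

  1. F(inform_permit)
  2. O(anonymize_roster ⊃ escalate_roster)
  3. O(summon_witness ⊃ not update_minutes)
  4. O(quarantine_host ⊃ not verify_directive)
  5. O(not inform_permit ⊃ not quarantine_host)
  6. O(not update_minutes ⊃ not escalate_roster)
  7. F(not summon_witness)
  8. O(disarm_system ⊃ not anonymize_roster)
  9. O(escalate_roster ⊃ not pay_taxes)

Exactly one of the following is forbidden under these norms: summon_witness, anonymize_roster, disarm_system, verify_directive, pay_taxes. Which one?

F(not summon_witness) at premise 7 means O(summon_witness).
Premise 3 is O(summon_witness ⊃ not update_minutes); since O(summon_witness), deontic closure gives O(not update_minutes).
Premise 6 is O(not update_minutes ⊃ not escalate_roster); since O(not update_minutes), deontic closure gives O(not escalate_roster).
The contrapositive of premise 2 (O(anonymize_roster ⊃ escalate_roster)) is O(not escalate_roster ⊃ not anonymize_roster), and O(not escalate_roster) is already established, so O(not anonymize_roster).
So O(not anonymize_roster) holds, i.e. anonymize_roster is forbidden. None of the other listed options is forbidden under the premises.

anonymize_roster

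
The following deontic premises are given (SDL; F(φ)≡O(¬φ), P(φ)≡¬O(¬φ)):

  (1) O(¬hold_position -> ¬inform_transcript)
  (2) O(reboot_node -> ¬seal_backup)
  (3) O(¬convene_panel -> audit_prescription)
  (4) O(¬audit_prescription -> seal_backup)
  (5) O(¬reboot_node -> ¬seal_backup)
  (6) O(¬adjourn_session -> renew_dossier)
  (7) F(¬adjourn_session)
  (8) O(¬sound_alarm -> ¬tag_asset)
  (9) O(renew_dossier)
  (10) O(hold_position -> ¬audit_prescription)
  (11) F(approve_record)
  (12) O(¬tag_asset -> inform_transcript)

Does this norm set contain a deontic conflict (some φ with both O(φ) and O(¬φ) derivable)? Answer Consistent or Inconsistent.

Consistent

Premise 6 is O(¬adjourn_session -> renew_dossier); even if O(renew_dossier) held, inferring O(¬adjourn_session) would be affirming the consequent — invalid.
So O(¬adjourn_session) is not derivable, and the apparent clash with O(adjourn_session) does not arise.
A world satisfying every obligation exists (e.g. adjourn_session=true, approve_record=false, audit_prescription=true, convene_panel=false, hold_position=false, inform_transcript=false, reboot_node=false, renew_dossier=true, seal_backup=false, sound_alarm=true, tag_asset=true); no atom is both obligatory and forbidden, so the set is consistent.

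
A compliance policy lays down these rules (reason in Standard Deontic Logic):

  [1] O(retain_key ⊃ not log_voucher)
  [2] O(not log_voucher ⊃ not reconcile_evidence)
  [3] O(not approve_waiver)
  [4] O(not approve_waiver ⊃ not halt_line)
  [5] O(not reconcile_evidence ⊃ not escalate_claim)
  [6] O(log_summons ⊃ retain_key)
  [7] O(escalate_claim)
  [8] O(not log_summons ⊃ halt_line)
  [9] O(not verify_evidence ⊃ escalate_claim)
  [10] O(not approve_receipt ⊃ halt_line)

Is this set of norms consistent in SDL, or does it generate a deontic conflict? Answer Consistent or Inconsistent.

Inconsistent

From premise 7 we have O(escalate_claim).
Premise 5, O(not reconcile_evidence ⊃ not escalate_claim), contraposes to O(escalate_claim ⊃ reconcile_evidence); with O(escalate_claim) we get O(reconcile_evidence).
Premise 2, O(not log_voucher ⊃ not reconcile_evidence), contraposes to O(reconcile_evidence ⊃ log_voucher); with O(reconcile_evidence) we get O(log_voucher).
Premise 1, O(retain_key ⊃ not log_voucher), contraposes to O(log_voucher ⊃ not retain_key); with O(log_voucher) we get O(not retain_key).
The contrapositive of premise 6 (O(log_summons ⊃ retain_key)) is O(not retain_key ⊃ not log_summons), and O(not retain_key) is already established, so O(not log_summons).
Premise 8 is O(not log_summons ⊃ halt_line); since O(not log_summons), deontic closure gives O(halt_line).
Premise 4, O(not approve_waiver ⊃ not halt_line), contraposes to O(halt_line ⊃ approve_waiver); with O(halt_line) we get O(approve_waiver).
However, premise 3 gives O(not approve_waiver).
We now have both O(approve_waiver) and O(not approve_waiver) — approve_waiver is simultaneously obligatory and forbidden, violating the D-axiom.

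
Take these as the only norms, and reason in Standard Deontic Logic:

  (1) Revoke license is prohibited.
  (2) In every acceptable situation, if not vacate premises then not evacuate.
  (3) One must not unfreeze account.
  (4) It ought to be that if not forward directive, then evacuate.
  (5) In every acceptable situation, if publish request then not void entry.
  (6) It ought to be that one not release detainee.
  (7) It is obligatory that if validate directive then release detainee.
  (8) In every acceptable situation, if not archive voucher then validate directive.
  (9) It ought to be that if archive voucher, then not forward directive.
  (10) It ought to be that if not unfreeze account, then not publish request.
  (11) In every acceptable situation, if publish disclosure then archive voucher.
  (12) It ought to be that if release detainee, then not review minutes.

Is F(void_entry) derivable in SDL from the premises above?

Premise 5 is O(publish_request → ¬void_entry), but O(publish_request) is not derivable from the premises, so it does not yield O(¬void_entry).
No other premise forces O(¬void_entry). An ideal world satisfying every premise can still have void_entry true, so F(void_entry) is not derivable.

No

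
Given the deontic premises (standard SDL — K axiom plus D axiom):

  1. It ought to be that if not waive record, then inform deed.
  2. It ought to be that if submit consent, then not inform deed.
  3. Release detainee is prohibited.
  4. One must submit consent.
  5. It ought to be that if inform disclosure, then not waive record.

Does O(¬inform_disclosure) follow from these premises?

Premise 4 gives O(submit_consent).
Premise 2 is O(submit_consent → ¬inform_deed); since O(submit_consent), deontic closure gives O(¬inform_deed).
The contrapositive of premise 1 (O(¬waive_record → inform_deed)) is O(¬inform_deed → waive_record), and O(¬inform_deed) is already established, so O(waive_record).
Premise 5, O(inform_disclosure → ¬waive_record), contraposes to O(waive_record → ¬inform_disclosure); with O(waive_record) we get O(¬inform_disclosure).
Premise 3 does not contribute to this derivation.
So O(¬inform_disclosure) follows.

Yes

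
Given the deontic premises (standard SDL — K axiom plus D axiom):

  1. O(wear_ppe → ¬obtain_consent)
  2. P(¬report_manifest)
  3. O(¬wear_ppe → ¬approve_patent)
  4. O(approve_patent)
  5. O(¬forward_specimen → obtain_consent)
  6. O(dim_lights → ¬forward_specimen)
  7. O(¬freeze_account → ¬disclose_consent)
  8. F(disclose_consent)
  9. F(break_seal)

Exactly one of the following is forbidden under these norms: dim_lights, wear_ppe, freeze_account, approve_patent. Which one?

Premise 4 gives O(approve_patent).
The contrapositive of premise 3 (O(¬wear_ppe → ¬approve_patent)) is O(approve_patent → wear_ppe), and O(approve_patent) is already established, so O(wear_ppe).
Applying K to premise 1 (O(wear_ppe → ¬obtain_consent)) and O(wear_ppe) yields O(¬obtain_consent).
Premise 5 is O(¬forward_specimen → obtain_consent); contrapositively O(¬obtain_consent → forward_specimen). Since O(¬obtain_consent) holds, K gives O(forward_specimen).
Premise 6, O(dim_lights → ¬forward_specimen), contraposes to O(forward_specimen → ¬dim_lights); with O(forward_specimen) we get O(¬dim_lights).
So O(¬dim_lights) holds, i.e. dim_lights is forbidden. None of the other listed options is forbidden under the premises.

dim_lights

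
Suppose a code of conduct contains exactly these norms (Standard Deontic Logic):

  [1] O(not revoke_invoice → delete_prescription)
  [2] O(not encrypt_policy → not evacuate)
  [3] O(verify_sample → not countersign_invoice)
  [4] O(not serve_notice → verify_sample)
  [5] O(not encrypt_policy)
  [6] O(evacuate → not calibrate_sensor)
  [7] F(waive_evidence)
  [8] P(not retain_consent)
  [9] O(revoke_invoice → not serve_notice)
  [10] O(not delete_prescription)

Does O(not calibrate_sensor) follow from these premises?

Premise 6 is O(evacuate → not calibrate_sensor), but O(evacuate) is not derivable from the premises, so it does not yield O(not calibrate_sensor).
No other premise forces O(not calibrate_sensor). An ideal world satisfying every premise can still have not calibrate_sensor false, so O(not calibrate_sensor) is not derivable.

No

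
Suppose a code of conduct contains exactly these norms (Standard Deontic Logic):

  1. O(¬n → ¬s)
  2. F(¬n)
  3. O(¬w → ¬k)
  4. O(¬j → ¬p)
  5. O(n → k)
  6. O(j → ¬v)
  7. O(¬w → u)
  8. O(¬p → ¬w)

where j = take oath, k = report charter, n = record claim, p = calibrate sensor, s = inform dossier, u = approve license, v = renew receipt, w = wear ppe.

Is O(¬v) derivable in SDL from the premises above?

Premise 2 is F(¬n), i.e. O(n).
Premise 5 is O(n → k); since O(n), deontic closure gives O(k).
Premise 3 is O(¬w → ¬k); contrapositively O(k → w). Since O(k) holds, K gives O(w).
Premise 8, O(¬p → ¬w), contraposes to O(w → p); with O(w) we get O(p).
Premise 4, O(¬j → ¬p), contraposes to O(p → j); with O(p) we get O(j).
Premise 6 is O(j → ¬v); since O(j), deontic closure gives O(¬v).
Premises 1, 7 do not contribute to this derivation.
So O(¬v) follows.

Yes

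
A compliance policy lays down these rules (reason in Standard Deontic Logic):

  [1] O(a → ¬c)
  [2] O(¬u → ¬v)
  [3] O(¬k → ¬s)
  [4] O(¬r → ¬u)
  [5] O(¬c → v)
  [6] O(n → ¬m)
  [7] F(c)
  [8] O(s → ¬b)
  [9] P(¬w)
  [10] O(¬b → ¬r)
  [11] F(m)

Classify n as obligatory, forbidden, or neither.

Premise 6 is O(n → ¬m); even if O(¬m) held, inferring O(n) would be affirming the consequent — invalid.
No premise or chain of K-axiom applications forces O(n), and none forces O(¬n). So n is neither obligatory nor forbidden under these norms.

Neither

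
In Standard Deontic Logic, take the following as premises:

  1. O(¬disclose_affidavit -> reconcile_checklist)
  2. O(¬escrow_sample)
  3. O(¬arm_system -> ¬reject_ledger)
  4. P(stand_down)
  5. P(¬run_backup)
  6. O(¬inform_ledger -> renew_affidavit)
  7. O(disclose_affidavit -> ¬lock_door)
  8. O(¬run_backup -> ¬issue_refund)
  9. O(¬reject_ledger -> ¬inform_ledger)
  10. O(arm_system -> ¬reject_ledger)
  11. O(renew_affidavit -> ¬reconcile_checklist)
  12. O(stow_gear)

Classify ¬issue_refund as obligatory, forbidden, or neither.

Premise 8 is O(¬run_backup -> ¬issue_refund), but O(¬run_backup) is not derivable from the premises (the permission P(¬run_backup) asserts only ¬O(run_backup), not O(¬run_backup)), so it does not yield O(¬issue_refund).
No premise or chain of K-axiom applications forces O(¬issue_refund), and none forces O(issue_refund). So ¬issue_refund is neither obligatory nor forbidden under these norms.

Neither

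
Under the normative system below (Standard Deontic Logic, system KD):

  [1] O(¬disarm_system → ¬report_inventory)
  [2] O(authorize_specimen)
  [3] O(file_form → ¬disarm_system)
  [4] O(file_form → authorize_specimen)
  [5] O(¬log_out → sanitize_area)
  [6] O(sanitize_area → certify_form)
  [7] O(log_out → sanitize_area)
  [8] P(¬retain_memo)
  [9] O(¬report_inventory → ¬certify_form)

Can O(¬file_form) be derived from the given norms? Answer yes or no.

Yes

Premises 7 and 5 cover both cases: O(log_out → sanitize_area) and O(¬log_out → sanitize_area). Since log_out ∨ ¬log_out is a tautology, O(sanitize_area) follows.
With premise 6, O(sanitize_area → certify_form), the K-axiom yields O(certify_form).
The contrapositive of premise 9 (O(¬report_inventory → ¬certify_form)) is O(certify_form → report_inventory), and O(certify_form) is already established, so O(report_inventory).
Premise 1, O(¬disarm_system → ¬report_inventory), contraposes to O(report_inventory → disarm_system); with O(report_inventory) we get O(disarm_system).
The contrapositive of premise 3 (O(file_form → ¬disarm_system)) is O(disarm_system → ¬file_form), and O(disarm_system) is already established, so O(¬file_form).
Premises 2, 4, 8 do not contribute to this derivation.
So O(¬file_form) follows.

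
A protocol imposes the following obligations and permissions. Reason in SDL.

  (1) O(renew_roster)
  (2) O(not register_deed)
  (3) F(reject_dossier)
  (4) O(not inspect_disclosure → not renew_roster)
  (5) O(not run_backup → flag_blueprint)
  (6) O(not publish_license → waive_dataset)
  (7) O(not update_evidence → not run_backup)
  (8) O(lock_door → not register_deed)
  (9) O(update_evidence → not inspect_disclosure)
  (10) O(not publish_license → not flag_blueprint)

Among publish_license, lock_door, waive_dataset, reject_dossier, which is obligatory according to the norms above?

From premise 1 we have O(renew_roster).
The contrapositive of premise 4 (O(not inspect_disclosure → not renew_roster)) is O(renew_roster → inspect_disclosure), and O(renew_roster) is already established, so O(inspect_disclosure).
Premise 9, O(update_evidence → not inspect_disclosure), contraposes to O(inspect_disclosure → not update_evidence); with O(inspect_disclosure) we get O(not update_evidence).
Premise 7 is O(not update_evidence → not run_backup); since O(not update_evidence), deontic closure gives O(not run_backup).
With premise 5, O(not run_backup → flag_blueprint), the K-axiom yields O(flag_blueprint).
Premise 10, O(not publish_license → not flag_blueprint), contraposes to O(flag_blueprint → publish_license); with O(flag_blueprint) we get O(publish_license).
So O(publish_license) holds — publish_license is obligatory. None of the other listed options is made obligatory by any chain of premises.

publish_license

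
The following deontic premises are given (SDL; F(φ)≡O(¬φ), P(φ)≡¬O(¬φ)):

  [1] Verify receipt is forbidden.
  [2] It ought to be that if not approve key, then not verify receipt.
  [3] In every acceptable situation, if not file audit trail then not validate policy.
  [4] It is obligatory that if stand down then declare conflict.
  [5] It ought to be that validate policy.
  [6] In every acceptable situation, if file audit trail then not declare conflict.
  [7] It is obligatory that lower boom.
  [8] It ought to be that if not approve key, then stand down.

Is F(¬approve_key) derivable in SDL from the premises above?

Premise 5 gives O(validate_policy).
Premise 3 is O(¬file_audit_trail → ¬validate_policy); contrapositively O(validate_policy → file_audit_trail). Since O(validate_policy) holds, K gives O(file_audit_trail).
Applying K to premise 6 (O(file_audit_trail → ¬declare_conflict)) and O(file_audit_trail) yields O(¬declare_conflict).
Premise 4 is O(stand_down → declare_conflict); contrapositively O(¬declare_conflict → ¬stand_down). Since O(¬declare_conflict) holds, K gives O(¬stand_down).
The contrapositive of premise 8 (O(¬approve_key → stand_down)) is O(¬stand_down → approve_key), and O(¬stand_down) is already established, so O(approve_key).
Premises 1, 2, 7 do not contribute to this derivation.
So O(approve_key) holds, i.e. F(¬approve_key). The claim follows.

Yes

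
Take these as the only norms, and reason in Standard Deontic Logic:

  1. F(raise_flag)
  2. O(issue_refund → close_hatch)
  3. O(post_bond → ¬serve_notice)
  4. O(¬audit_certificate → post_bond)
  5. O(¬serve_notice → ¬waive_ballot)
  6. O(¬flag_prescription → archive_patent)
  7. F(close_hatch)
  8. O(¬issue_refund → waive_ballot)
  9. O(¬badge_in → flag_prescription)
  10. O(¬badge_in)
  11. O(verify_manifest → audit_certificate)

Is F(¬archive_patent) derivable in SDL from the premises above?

Premise 6 is O(¬flag_prescription → archive_patent), but O(¬flag_prescription) is not derivable from the premises, so it does not yield O(archive_patent).
No other premise forces O(archive_patent). An ideal world satisfying every premise can still have ¬archive_patent true, so F(¬archive_patent) is not derivable.

No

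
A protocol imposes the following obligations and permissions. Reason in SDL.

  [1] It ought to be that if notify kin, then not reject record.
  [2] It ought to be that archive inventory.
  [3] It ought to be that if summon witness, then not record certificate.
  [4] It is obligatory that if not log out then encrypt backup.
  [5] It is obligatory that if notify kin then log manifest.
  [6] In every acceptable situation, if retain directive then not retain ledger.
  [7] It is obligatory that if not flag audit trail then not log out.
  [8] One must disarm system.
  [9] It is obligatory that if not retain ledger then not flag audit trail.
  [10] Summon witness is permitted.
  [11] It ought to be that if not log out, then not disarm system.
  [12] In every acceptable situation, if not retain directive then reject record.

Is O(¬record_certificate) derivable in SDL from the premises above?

Premise 3 is O(summon_witness → ¬record_certificate), but O(summon_witness) is not derivable from the premises (the permission P(summon_witness) asserts only ¬O(¬summon_witness), not O(summon_witness)), so it does not yield O(¬record_certificate).
No other premise forces O(¬record_certificate). An ideal world satisfying every premise can still have ¬record_certificate false, so O(¬record_certificate) is not derivable.

No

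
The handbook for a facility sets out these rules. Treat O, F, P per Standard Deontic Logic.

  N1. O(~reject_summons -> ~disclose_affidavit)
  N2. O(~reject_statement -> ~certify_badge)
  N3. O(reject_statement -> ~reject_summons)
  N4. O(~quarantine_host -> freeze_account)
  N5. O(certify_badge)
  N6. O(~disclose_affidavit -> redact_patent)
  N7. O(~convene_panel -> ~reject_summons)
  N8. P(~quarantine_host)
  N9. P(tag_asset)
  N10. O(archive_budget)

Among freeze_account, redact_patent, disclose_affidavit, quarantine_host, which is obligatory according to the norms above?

From premise 5 we have O(certify_badge).
Premise 2 is O(~reject_statement -> ~certify_badge); contrapositively O(certify_badge -> reject_statement). Since O(certify_badge) holds, K gives O(reject_statement).
Premise 3 is O(reject_statement -> ~reject_summons); since O(reject_statement), deontic closure gives O(~reject_summons).
From O(~reject_summons) and premise 1, O(~reject_summons -> ~disclose_affidavit), we obtain O(~disclose_affidavit).
Premise 6 is O(~disclose_affidavit -> redact_patent); since O(~disclose_affidavit), deontic closure gives O(redact_patent).
So O(redact_patent) holds — redact_patent is obligatory. None of the other listed options is made obligatory by any chain of premises.

redact_patent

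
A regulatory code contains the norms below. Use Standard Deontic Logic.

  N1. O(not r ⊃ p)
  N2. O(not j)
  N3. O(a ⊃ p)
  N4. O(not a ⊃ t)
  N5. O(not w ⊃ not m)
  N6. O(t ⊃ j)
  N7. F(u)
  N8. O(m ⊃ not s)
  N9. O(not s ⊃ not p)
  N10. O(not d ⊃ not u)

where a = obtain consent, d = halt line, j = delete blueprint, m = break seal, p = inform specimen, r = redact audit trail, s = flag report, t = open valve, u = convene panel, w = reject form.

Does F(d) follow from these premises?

No

Premise 10 is O(not d ⊃ not u); even if O(not u) held, inferring O(not d) would be affirming the consequent — invalid.
No other premise forces O(not d). An ideal world satisfying every premise can still have d true, so F(d) is not derivable.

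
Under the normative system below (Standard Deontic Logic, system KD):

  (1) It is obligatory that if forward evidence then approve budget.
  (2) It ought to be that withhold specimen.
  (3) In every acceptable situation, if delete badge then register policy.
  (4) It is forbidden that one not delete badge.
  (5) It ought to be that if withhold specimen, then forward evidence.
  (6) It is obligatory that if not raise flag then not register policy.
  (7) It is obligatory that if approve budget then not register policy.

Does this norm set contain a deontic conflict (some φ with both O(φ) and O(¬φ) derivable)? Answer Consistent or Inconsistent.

From premise 2 we have O(withhold_specimen).
From O(withhold_specimen) and premise 5, O(withhold_specimen → forward_evidence), we obtain O(forward_evidence).
Applying K to premise 1 (O(forward_evidence → approve_budget)) and O(forward_evidence) yields O(approve_budget).
Applying K to premise 7 (O(approve_budget → ¬register_policy)) and O(approve_budget) yields O(¬register_policy).
The contrapositive of premise 3 (O(delete_badge → register_policy)) is O(¬register_policy → ¬delete_badge), and O(¬register_policy) is already established, so O(¬delete_badge).
Yet premise 4 is F(¬delete_badge), i.e. O(delete_badge).
We now have both O(¬delete_badge) and O(delete_badge) — delete_badge is simultaneously obligatory and forbidden, violating the D-axiom.

Inconsistent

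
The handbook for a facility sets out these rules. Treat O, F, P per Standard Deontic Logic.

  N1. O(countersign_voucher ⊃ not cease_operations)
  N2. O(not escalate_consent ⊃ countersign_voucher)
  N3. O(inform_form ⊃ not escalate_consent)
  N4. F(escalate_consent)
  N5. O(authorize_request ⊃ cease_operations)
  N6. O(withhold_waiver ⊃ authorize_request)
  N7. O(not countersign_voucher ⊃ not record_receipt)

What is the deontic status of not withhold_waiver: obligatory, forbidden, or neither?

Premise 4, F(escalate_consent), is equivalent to O(not escalate_consent).
From O(not escalate_consent) and premise 2, O(not escalate_consent ⊃ countersign_voucher), we obtain O(countersign_voucher).
Premise 1 is O(countersign_voucher ⊃ not cease_operations); since O(countersign_voucher), deontic closure gives O(not cease_operations).
Premise 5 is O(authorize_request ⊃ cease_operations); contrapositively O(not cease_operations ⊃ not authorize_request). Since O(not cease_operations) holds, K gives O(not authorize_request).
Premise 6 is O(withhold_waiver ⊃ authorize_request); contrapositively O(not authorize_request ⊃ not withhold_waiver). Since O(not authorize_request) holds, K gives O(not withhold_waiver).
Premises 3, 7 do not contribute to this derivation.
Hence not withhold_waiver is obligatory.

Obligatory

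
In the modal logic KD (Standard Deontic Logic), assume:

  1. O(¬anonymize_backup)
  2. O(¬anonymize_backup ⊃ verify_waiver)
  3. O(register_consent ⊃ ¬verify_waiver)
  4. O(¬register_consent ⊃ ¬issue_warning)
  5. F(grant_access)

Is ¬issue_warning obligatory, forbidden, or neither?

Premise 1 states O(¬anonymize_backup) outright.
From O(¬anonymize_backup) and premise 2, O(¬anonymize_backup ⊃ verify_waiver), we obtain O(verify_waiver).
Premise 3, O(register_consent ⊃ ¬verify_waiver), contraposes to O(verify_waiver ⊃ ¬register_consent); with O(verify_waiver) we get O(¬register_consent).
With premise 4, O(¬register_consent ⊃ ¬issue_warning), the K-axiom yields O(¬issue_warning).
Premise 5 does not contribute to this derivation.
Hence ¬issue_warning is obligatory.

Obligatory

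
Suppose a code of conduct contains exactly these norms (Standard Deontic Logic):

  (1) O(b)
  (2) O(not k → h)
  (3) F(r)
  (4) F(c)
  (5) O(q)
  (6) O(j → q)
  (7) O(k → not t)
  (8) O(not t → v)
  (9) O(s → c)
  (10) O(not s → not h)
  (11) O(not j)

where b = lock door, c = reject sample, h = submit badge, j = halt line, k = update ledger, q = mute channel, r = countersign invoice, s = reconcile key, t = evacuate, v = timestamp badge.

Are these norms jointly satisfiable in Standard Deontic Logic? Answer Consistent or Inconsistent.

Consistent

Premise 6 is O(j → q); even if O(q) held, inferring O(j) would be affirming the consequent — invalid.
So O(j) is not derivable, and the apparent clash with O(not j) does not arise.
A world satisfying every obligation exists (e.g. b=true, c=false, h=false, j=false, k=true, q=true, r=false, s=false, t=false, v=true); no atom is both obligatory and forbidden, so the set is consistent.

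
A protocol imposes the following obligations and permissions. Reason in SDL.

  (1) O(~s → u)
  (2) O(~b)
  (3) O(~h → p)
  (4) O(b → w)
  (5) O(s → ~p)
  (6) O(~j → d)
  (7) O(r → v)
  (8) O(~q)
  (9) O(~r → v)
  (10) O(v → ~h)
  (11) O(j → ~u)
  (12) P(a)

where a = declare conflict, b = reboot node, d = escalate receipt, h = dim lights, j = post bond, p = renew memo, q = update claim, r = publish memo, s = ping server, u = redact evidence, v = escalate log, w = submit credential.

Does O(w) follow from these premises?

No

Premise 4 is O(b → w), but O(b) is not derivable from the premises, so it does not yield O(w).
No other premise forces O(w). An ideal world satisfying every premise can still have w false, so O(w) is not derivable.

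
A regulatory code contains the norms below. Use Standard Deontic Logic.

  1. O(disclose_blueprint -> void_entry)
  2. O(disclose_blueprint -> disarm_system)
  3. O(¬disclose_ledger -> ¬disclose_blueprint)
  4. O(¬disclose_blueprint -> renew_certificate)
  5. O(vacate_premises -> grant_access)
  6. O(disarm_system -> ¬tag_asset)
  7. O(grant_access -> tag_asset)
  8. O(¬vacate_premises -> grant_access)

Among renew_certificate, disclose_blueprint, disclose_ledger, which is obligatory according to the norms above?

renew_certificate

Premises 5 and 8 cover both cases: O(vacate_premises -> grant_access) and O(¬vacate_premises -> grant_access). Since vacate_premises ∨ ¬vacate_premises is a tautology, O(grant_access) follows.
From O(grant_access) and premise 7, O(grant_access -> tag_asset), we obtain O(tag_asset).
The contrapositive of premise 6 (O(disarm_system -> ¬tag_asset)) is O(tag_asset -> ¬disarm_system), and O(tag_asset) is already established, so O(¬disarm_system).
The contrapositive of premise 2 (O(disclose_blueprint -> disarm_system)) is O(¬disarm_system -> ¬disclose_blueprint), and O(¬disarm_system) is already established, so O(¬disclose_blueprint).
From O(¬disclose_blueprint) and premise 4, O(¬disclose_blueprint -> renew_certificate), we obtain O(renew_certificate).
So O(renew_certificate) holds — renew_certificate is obligatory. None of the other listed options is made obligatory by any chain of premises.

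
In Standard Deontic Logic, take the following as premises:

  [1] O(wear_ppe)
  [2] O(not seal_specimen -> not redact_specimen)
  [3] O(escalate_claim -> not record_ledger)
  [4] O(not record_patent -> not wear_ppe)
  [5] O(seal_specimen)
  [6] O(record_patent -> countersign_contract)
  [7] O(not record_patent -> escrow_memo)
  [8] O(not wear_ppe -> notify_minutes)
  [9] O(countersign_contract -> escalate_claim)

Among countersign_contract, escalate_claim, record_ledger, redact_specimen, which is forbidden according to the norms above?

record_ledger

Premise 1 states O(wear_ppe) outright.
Premise 4 is O(not record_patent -> not wear_ppe); contrapositively O(wear_ppe -> record_patent). Since O(wear_ppe) holds, K gives O(record_patent).
Premise 6 is O(record_patent -> countersign_contract); since O(record_patent), deontic closure gives O(countersign_contract).
Premise 9 is O(countersign_contract -> escalate_claim); since O(countersign_contract), deontic closure gives O(escalate_claim).
From O(escalate_claim) and premise 3, O(escalate_claim -> not record_ledger), we obtain O(not record_ledger).
So O(not record_ledger) holds, i.e. record_ledger is forbidden. None of the other listed options is forbidden under the premises.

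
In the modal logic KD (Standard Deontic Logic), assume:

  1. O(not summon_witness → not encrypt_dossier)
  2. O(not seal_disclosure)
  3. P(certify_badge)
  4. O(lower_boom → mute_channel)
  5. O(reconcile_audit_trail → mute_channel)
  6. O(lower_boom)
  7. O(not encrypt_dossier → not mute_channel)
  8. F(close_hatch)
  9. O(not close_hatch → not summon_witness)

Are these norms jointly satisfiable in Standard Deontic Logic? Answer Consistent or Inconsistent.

Inconsistent

Premise 6 gives O(lower_boom).
From O(lower_boom) and premise 4, O(lower_boom → mute_channel), we obtain O(mute_channel).
Premise 7, O(not encrypt_dossier → not mute_channel), contraposes to O(mute_channel → encrypt_dossier); with O(mute_channel) we get O(encrypt_dossier).
Premise 1, O(not summon_witness → not encrypt_dossier), contraposes to O(encrypt_dossier → summon_witness); with O(encrypt_dossier) we get O(summon_witness).
Premise 9, O(not close_hatch → not summon_witness), contraposes to O(summon_witness → close_hatch); with O(summon_witness) we get O(close_hatch).
But premise 8, F(close_hatch), means O(not close_hatch).
We now have both O(close_hatch) and O(not close_hatch) — close_hatch is simultaneously obligatory and forbidden, violating the D-axiom.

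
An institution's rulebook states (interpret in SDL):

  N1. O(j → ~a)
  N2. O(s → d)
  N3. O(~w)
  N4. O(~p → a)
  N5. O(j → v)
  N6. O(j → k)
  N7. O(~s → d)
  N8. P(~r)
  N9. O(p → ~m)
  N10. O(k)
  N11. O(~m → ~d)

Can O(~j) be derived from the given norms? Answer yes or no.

Premises 7 and 2 are O(~s → d) and O(s → d); every ideal world satisfies ~s or s, so in either case d holds — hence O(d).
The contrapositive of premise 11 (O(~m → ~d)) is O(d → m), and O(d) is already established, so O(m).
The contrapositive of premise 9 (O(p → ~m)) is O(m → ~p), and O(m) is already established, so O(~p).
From O(~p) and premise 4, O(~p → a), we obtain O(a).
The contrapositive of premise 1 (O(j → ~a)) is O(a → ~j), and O(a) is already established, so O(~j).
Premises 3, 5, 6, 8, 10 do not contribute to this derivation.
So O(~j) follows.

Yes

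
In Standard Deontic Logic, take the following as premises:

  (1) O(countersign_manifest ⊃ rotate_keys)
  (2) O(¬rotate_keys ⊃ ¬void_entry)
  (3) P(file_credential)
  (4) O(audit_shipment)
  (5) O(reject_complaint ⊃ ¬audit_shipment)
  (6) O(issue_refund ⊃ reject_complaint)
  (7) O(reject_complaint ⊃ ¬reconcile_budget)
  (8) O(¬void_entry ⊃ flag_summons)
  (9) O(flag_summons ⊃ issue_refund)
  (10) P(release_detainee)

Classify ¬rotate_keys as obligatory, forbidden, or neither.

Premise 4 states O(audit_shipment) outright.
Premise 5 is O(reject_complaint ⊃ ¬audit_shipment); contrapositively O(audit_shipment ⊃ ¬reject_complaint). Since O(audit_shipment) holds, K gives O(¬reject_complaint).
Premise 6 is O(issue_refund ⊃ reject_complaint); contrapositively O(¬reject_complaint ⊃ ¬issue_refund). Since O(¬reject_complaint) holds, K gives O(¬issue_refund).
The contrapositive of premise 9 (O(flag_summons ⊃ issue_refund)) is O(¬issue_refund ⊃ ¬flag_summons), and O(¬issue_refund) is already established, so O(¬flag_summons).
Premise 8, O(¬void_entry ⊃ flag_summons), contraposes to O(¬flag_summons ⊃ void_entry); with O(¬flag_summons) we get O(void_entry).
Premise 2 is O(¬rotate_keys ⊃ ¬void_entry); contrapositively O(void_entry ⊃ rotate_keys). Since O(void_entry) holds, K gives O(rotate_keys).
Premises 1, 3, 7, 10 do not contribute to this derivation.
Thus O(rotate_keys), which is F(¬rotate_keys): ¬rotate_keys is forbidden.

Forbidden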